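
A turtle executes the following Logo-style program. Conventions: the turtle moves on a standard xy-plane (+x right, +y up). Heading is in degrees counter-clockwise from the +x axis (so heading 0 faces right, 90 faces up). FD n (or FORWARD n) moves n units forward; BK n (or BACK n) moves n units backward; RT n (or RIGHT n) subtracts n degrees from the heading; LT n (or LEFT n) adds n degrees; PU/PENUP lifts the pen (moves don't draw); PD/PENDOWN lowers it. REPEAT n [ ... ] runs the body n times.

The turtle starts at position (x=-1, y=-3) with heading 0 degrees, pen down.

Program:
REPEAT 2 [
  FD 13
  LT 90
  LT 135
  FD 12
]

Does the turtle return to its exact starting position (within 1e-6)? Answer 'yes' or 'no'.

Executing turtle program step by step:
Start: pos=(-1,-3), heading=0, pen down
REPEAT 2 [
  -- iteration 1/2 --
  FD 13: (-1,-3) -> (12,-3) [heading=0, draw]
  LT 90: heading 0 -> 90
  LT 135: heading 90 -> 225
  FD 12: (12,-3) -> (3.515,-11.485) [heading=225, draw]
  -- iteration 2/2 --
  FD 13: (3.515,-11.485) -> (-5.678,-20.678) [heading=225, draw]
  LT 90: heading 225 -> 315
  LT 135: heading 315 -> 90
  FD 12: (-5.678,-20.678) -> (-5.678,-8.678) [heading=90, draw]
]
Final: pos=(-5.678,-8.678), heading=90, 4 segment(s) drawn

Start position: (-1, -3)
Final position: (-5.678, -8.678)
Distance = 7.356; >= 1e-6 -> NOT closed

Answer: no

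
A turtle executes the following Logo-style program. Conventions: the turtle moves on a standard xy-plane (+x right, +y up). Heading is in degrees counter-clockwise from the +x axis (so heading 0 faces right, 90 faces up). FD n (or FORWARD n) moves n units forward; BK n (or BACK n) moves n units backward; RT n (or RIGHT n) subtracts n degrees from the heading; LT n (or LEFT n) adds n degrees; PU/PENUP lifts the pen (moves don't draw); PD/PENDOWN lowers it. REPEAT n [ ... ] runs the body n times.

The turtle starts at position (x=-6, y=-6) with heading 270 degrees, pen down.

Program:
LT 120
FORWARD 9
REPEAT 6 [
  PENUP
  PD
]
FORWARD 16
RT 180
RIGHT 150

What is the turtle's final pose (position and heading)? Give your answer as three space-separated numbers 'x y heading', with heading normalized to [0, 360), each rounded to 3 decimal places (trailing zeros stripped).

Answer: 15.651 6.5 60

Derivation:
Executing turtle program step by step:
Start: pos=(-6,-6), heading=270, pen down
LT 120: heading 270 -> 30
FD 9: (-6,-6) -> (1.794,-1.5) [heading=30, draw]
REPEAT 6 [
  -- iteration 1/6 --
  PU: pen up
  PD: pen down
  -- iteration 2/6 --
  PU: pen up
  PD: pen down
  -- iteration 3/6 --
  PU: pen up
  PD: pen down
  -- iteration 4/6 --
  PU: pen up
  PD: pen down
  -- iteration 5/6 --
  PU: pen up
  PD: pen down
  -- iteration 6/6 --
  PU: pen up
  PD: pen down
]
FD 16: (1.794,-1.5) -> (15.651,6.5) [heading=30, draw]
RT 180: heading 30 -> 210
RT 150: heading 210 -> 60
Final: pos=(15.651,6.5), heading=60, 2 segment(s) drawn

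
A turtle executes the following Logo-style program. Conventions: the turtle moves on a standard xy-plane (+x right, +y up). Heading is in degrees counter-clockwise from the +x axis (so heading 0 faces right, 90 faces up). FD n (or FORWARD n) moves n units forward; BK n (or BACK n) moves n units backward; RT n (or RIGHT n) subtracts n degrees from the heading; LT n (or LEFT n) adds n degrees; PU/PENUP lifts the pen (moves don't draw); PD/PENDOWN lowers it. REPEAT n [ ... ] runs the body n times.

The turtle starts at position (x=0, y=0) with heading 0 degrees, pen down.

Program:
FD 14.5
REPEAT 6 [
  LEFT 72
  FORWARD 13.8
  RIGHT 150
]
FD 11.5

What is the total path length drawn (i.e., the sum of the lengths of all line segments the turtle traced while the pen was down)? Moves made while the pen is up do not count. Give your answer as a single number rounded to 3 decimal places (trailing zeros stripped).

Answer: 108.8

Derivation:
Executing turtle program step by step:
Start: pos=(0,0), heading=0, pen down
FD 14.5: (0,0) -> (14.5,0) [heading=0, draw]
REPEAT 6 [
  -- iteration 1/6 --
  LT 72: heading 0 -> 72
  FD 13.8: (14.5,0) -> (18.764,13.125) [heading=72, draw]
  RT 150: heading 72 -> 282
  -- iteration 2/6 --
  LT 72: heading 282 -> 354
  FD 13.8: (18.764,13.125) -> (32.489,11.682) [heading=354, draw]
  RT 150: heading 354 -> 204
  -- iteration 3/6 --
  LT 72: heading 204 -> 276
  FD 13.8: (32.489,11.682) -> (33.931,-2.042) [heading=276, draw]
  RT 150: heading 276 -> 126
  -- iteration 4/6 --
  LT 72: heading 126 -> 198
  FD 13.8: (33.931,-2.042) -> (20.807,-6.307) [heading=198, draw]
  RT 150: heading 198 -> 48
  -- iteration 5/6 --
  LT 72: heading 48 -> 120
  FD 13.8: (20.807,-6.307) -> (13.907,5.644) [heading=120, draw]
  RT 150: heading 120 -> 330
  -- iteration 6/6 --
  LT 72: heading 330 -> 42
  FD 13.8: (13.907,5.644) -> (24.162,14.878) [heading=42, draw]
  RT 150: heading 42 -> 252
]
FD 11.5: (24.162,14.878) -> (20.608,3.941) [heading=252, draw]
Final: pos=(20.608,3.941), heading=252, 8 segment(s) drawn

Segment lengths:
  seg 1: (0,0) -> (14.5,0), length = 14.5
  seg 2: (14.5,0) -> (18.764,13.125), length = 13.8
  seg 3: (18.764,13.125) -> (32.489,11.682), length = 13.8
  seg 4: (32.489,11.682) -> (33.931,-2.042), length = 13.8
  seg 5: (33.931,-2.042) -> (20.807,-6.307), length = 13.8
  seg 6: (20.807,-6.307) -> (13.907,5.644), length = 13.8
  seg 7: (13.907,5.644) -> (24.162,14.878), length = 13.8
  seg 8: (24.162,14.878) -> (20.608,3.941), length = 11.5
Total = 108.8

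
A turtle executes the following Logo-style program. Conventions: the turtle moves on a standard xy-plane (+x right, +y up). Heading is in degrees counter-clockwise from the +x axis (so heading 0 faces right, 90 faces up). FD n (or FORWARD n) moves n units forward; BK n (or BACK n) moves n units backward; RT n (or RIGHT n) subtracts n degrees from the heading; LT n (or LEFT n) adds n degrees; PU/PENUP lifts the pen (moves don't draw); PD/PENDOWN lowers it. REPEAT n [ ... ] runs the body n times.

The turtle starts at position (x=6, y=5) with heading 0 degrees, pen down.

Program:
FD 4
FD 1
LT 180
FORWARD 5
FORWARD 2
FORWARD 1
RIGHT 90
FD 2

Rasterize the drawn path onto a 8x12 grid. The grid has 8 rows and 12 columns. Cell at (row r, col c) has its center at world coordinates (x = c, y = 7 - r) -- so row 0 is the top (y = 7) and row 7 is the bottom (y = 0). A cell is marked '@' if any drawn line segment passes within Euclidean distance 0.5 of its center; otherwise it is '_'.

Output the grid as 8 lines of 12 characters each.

Answer: ___@________
___@________
___@@@@@@@@@
____________
____________
____________
____________
____________

Derivation:
Segment 0: (6,5) -> (10,5)
Segment 1: (10,5) -> (11,5)
Segment 2: (11,5) -> (6,5)
Segment 3: (6,5) -> (4,5)
Segment 4: (4,5) -> (3,5)
Segment 5: (3,5) -> (3,7)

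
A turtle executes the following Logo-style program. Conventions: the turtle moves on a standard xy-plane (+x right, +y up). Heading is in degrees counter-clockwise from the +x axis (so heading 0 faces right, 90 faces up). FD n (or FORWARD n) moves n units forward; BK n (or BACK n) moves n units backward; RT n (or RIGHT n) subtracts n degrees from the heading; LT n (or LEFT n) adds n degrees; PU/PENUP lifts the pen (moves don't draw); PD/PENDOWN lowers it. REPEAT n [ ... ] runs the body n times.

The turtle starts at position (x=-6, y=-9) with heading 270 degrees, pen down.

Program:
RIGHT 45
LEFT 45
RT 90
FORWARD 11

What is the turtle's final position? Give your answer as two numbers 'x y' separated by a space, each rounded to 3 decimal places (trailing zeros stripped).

Answer: -17 -9

Derivation:
Executing turtle program step by step:
Start: pos=(-6,-9), heading=270, pen down
RT 45: heading 270 -> 225
LT 45: heading 225 -> 270
RT 90: heading 270 -> 180
FD 11: (-6,-9) -> (-17,-9) [heading=180, draw]
Final: pos=(-17,-9), heading=180, 1 segment(s) drawn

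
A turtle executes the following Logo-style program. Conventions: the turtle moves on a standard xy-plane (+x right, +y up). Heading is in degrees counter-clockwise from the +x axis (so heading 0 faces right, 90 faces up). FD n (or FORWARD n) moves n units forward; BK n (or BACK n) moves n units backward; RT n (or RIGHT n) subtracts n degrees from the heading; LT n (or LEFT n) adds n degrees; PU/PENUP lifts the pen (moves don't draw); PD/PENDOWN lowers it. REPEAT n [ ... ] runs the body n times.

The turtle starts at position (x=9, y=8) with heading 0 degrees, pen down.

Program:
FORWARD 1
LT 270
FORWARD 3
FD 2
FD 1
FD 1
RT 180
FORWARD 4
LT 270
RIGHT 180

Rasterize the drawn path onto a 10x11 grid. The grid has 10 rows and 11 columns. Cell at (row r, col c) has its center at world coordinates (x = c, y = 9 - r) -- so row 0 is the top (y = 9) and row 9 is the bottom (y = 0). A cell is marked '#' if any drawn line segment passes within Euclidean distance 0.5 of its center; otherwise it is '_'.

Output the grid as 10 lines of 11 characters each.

Segment 0: (9,8) -> (10,8)
Segment 1: (10,8) -> (10,5)
Segment 2: (10,5) -> (10,3)
Segment 3: (10,3) -> (10,2)
Segment 4: (10,2) -> (10,1)
Segment 5: (10,1) -> (10,5)

Answer: ___________
_________##
__________#
__________#
__________#
__________#
__________#
__________#
__________#
___________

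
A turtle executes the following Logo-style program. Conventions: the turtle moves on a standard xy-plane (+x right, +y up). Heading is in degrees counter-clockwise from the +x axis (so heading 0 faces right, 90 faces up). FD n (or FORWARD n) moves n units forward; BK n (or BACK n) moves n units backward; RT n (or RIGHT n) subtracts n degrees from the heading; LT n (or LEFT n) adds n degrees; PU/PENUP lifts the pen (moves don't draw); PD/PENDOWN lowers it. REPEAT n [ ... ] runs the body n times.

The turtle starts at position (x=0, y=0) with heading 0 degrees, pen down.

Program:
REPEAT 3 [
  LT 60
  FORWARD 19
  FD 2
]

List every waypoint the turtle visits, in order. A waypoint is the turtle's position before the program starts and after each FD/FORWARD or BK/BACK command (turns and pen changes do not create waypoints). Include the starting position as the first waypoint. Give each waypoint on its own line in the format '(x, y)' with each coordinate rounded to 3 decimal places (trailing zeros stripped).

Executing turtle program step by step:
Start: pos=(0,0), heading=0, pen down
REPEAT 3 [
  -- iteration 1/3 --
  LT 60: heading 0 -> 60
  FD 19: (0,0) -> (9.5,16.454) [heading=60, draw]
  FD 2: (9.5,16.454) -> (10.5,18.187) [heading=60, draw]
  -- iteration 2/3 --
  LT 60: heading 60 -> 120
  FD 19: (10.5,18.187) -> (1,34.641) [heading=120, draw]
  FD 2: (1,34.641) -> (0,36.373) [heading=120, draw]
  -- iteration 3/3 --
  LT 60: heading 120 -> 180
  FD 19: (0,36.373) -> (-19,36.373) [heading=180, draw]
  FD 2: (-19,36.373) -> (-21,36.373) [heading=180, draw]
]
Final: pos=(-21,36.373), heading=180, 6 segment(s) drawn
Waypoints (7 total):
(0, 0)
(9.5, 16.454)
(10.5, 18.187)
(1, 34.641)
(0, 36.373)
(-19, 36.373)
(-21, 36.373)

Answer: (0, 0)
(9.5, 16.454)
(10.5, 18.187)
(1, 34.641)
(0, 36.373)
(-19, 36.373)
(-21, 36.373)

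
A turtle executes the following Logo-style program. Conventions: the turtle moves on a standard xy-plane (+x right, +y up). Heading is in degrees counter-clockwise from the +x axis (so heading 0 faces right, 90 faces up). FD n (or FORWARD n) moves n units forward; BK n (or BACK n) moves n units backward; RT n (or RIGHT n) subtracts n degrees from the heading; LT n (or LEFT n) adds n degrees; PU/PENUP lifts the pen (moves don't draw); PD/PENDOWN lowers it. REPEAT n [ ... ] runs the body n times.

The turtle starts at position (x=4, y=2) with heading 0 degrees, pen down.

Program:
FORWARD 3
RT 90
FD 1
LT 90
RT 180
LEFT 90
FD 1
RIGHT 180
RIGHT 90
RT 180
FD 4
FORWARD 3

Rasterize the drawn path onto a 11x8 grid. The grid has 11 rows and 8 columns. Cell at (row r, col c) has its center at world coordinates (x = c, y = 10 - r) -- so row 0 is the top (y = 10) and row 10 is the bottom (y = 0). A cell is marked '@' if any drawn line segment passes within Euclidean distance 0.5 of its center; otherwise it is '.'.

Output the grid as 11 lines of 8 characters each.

Segment 0: (4,2) -> (7,2)
Segment 1: (7,2) -> (7,1)
Segment 2: (7,1) -> (7,0)
Segment 3: (7,0) -> (3,-0)
Segment 4: (3,-0) -> (0,-0)

Answer: ........
........
........
........
........
........
........
........
....@@@@
.......@
@@@@@@@@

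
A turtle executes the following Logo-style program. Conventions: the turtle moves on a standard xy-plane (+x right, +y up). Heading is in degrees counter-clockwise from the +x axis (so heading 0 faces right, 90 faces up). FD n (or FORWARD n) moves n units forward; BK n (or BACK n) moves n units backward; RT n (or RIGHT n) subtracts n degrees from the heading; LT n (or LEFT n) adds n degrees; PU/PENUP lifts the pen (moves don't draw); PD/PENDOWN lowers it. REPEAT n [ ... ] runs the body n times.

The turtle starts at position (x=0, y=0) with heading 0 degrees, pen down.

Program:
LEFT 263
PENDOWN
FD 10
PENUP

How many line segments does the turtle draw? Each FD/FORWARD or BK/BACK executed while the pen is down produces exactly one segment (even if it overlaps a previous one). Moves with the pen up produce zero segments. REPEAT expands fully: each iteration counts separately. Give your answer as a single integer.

Answer: 1

Derivation:
Executing turtle program step by step:
Start: pos=(0,0), heading=0, pen down
LT 263: heading 0 -> 263
PD: pen down
FD 10: (0,0) -> (-1.219,-9.925) [heading=263, draw]
PU: pen up
Final: pos=(-1.219,-9.925), heading=263, 1 segment(s) drawn
Segments drawn: 1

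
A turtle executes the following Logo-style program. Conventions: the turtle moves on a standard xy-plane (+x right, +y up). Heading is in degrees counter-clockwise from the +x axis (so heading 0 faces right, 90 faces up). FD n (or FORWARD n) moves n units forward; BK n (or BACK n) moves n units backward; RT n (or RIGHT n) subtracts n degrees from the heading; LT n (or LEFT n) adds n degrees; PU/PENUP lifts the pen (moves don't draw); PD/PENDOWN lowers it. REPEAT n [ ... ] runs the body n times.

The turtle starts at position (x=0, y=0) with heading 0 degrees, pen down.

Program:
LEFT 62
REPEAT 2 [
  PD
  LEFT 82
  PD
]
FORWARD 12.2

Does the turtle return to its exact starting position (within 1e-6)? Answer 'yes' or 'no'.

Answer: no

Derivation:
Executing turtle program step by step:
Start: pos=(0,0), heading=0, pen down
LT 62: heading 0 -> 62
REPEAT 2 [
  -- iteration 1/2 --
  PD: pen down
  LT 82: heading 62 -> 144
  PD: pen down
  -- iteration 2/2 --
  PD: pen down
  LT 82: heading 144 -> 226
  PD: pen down
]
FD 12.2: (0,0) -> (-8.475,-8.776) [heading=226, draw]
Final: pos=(-8.475,-8.776), heading=226, 1 segment(s) drawn

Start position: (0, 0)
Final position: (-8.475, -8.776)
Distance = 12.2; >= 1e-6 -> NOT closed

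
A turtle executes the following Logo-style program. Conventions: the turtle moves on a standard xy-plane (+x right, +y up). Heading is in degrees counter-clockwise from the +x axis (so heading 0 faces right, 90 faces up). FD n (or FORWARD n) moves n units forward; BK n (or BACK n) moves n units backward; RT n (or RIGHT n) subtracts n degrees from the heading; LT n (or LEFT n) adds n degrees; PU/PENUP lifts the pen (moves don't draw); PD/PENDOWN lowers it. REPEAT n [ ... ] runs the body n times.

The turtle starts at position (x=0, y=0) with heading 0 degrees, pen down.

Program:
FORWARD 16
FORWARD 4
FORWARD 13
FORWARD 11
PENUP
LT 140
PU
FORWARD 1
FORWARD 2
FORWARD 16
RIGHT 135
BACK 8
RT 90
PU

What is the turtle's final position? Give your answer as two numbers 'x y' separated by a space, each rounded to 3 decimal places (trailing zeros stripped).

Answer: 21.476 11.516

Derivation:
Executing turtle program step by step:
Start: pos=(0,0), heading=0, pen down
FD 16: (0,0) -> (16,0) [heading=0, draw]
FD 4: (16,0) -> (20,0) [heading=0, draw]
FD 13: (20,0) -> (33,0) [heading=0, draw]
FD 11: (33,0) -> (44,0) [heading=0, draw]
PU: pen up
LT 140: heading 0 -> 140
PU: pen up
FD 1: (44,0) -> (43.234,0.643) [heading=140, move]
FD 2: (43.234,0.643) -> (41.702,1.928) [heading=140, move]
FD 16: (41.702,1.928) -> (29.445,12.213) [heading=140, move]
RT 135: heading 140 -> 5
BK 8: (29.445,12.213) -> (21.476,11.516) [heading=5, move]
RT 90: heading 5 -> 275
PU: pen up
Final: pos=(21.476,11.516), heading=275, 4 segment(s) drawn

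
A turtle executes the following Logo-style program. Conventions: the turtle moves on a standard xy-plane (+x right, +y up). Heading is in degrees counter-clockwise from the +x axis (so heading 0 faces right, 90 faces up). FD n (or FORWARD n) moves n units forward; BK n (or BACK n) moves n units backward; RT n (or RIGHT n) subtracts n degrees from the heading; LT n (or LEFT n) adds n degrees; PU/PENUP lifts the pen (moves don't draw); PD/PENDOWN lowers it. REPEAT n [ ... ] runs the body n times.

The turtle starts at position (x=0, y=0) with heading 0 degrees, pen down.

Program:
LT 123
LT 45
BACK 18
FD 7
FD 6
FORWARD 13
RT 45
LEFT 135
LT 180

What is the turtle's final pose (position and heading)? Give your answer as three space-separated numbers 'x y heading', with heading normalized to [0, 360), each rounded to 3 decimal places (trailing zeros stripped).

Answer: -7.825 1.663 78

Derivation:
Executing turtle program step by step:
Start: pos=(0,0), heading=0, pen down
LT 123: heading 0 -> 123
LT 45: heading 123 -> 168
BK 18: (0,0) -> (17.607,-3.742) [heading=168, draw]
FD 7: (17.607,-3.742) -> (10.76,-2.287) [heading=168, draw]
FD 6: (10.76,-2.287) -> (4.891,-1.04) [heading=168, draw]
FD 13: (4.891,-1.04) -> (-7.825,1.663) [heading=168, draw]
RT 45: heading 168 -> 123
LT 135: heading 123 -> 258
LT 180: heading 258 -> 78
Final: pos=(-7.825,1.663), heading=78, 4 segment(s) drawn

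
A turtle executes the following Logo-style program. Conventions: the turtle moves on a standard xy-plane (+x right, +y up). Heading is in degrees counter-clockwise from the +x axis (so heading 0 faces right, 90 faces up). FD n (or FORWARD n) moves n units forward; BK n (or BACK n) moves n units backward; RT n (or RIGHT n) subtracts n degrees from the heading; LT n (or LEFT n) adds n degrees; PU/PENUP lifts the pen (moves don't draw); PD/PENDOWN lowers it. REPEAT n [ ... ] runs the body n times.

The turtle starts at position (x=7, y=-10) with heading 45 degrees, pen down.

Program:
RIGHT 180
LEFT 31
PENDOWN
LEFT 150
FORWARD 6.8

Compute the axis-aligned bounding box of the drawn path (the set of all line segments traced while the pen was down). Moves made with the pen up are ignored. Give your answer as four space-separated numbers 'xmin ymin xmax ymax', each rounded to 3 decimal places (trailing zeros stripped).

Answer: 7 -10 11.724 -5.108

Derivation:
Executing turtle program step by step:
Start: pos=(7,-10), heading=45, pen down
RT 180: heading 45 -> 225
LT 31: heading 225 -> 256
PD: pen down
LT 150: heading 256 -> 46
FD 6.8: (7,-10) -> (11.724,-5.108) [heading=46, draw]
Final: pos=(11.724,-5.108), heading=46, 1 segment(s) drawn

Segment endpoints: x in {7, 11.724}, y in {-10, -5.108}
xmin=7, ymin=-10, xmax=11.724, ymax=-5.108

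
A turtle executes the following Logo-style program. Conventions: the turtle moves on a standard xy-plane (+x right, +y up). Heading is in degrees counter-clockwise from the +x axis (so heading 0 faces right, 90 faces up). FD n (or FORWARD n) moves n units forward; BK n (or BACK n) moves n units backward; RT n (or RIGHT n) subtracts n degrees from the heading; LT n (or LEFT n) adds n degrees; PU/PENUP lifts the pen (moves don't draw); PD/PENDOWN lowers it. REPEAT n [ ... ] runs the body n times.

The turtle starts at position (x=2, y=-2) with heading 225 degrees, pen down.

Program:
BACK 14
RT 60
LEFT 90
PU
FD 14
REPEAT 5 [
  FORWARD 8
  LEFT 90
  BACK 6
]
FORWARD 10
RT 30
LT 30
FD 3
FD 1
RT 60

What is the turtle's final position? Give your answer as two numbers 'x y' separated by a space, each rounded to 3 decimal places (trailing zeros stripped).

Answer: 13.933 -15.421

Derivation:
Executing turtle program step by step:
Start: pos=(2,-2), heading=225, pen down
BK 14: (2,-2) -> (11.899,7.899) [heading=225, draw]
RT 60: heading 225 -> 165
LT 90: heading 165 -> 255
PU: pen up
FD 14: (11.899,7.899) -> (8.276,-5.623) [heading=255, move]
REPEAT 5 [
  -- iteration 1/5 --
  FD 8: (8.276,-5.623) -> (6.205,-13.351) [heading=255, move]
  LT 90: heading 255 -> 345
  BK 6: (6.205,-13.351) -> (0.41,-11.798) [heading=345, move]
  -- iteration 2/5 --
  FD 8: (0.41,-11.798) -> (8.137,-13.869) [heading=345, move]
  LT 90: heading 345 -> 75
  BK 6: (8.137,-13.869) -> (6.584,-19.664) [heading=75, move]
  -- iteration 3/5 --
  FD 8: (6.584,-19.664) -> (8.655,-11.937) [heading=75, move]
  LT 90: heading 75 -> 165
  BK 6: (8.655,-11.937) -> (14.451,-13.49) [heading=165, move]
  -- iteration 4/5 --
  FD 8: (14.451,-13.49) -> (6.723,-11.419) [heading=165, move]
  LT 90: heading 165 -> 255
  BK 6: (6.723,-11.419) -> (8.276,-5.623) [heading=255, move]
  -- iteration 5/5 --
  FD 8: (8.276,-5.623) -> (6.205,-13.351) [heading=255, move]
  LT 90: heading 255 -> 345
  BK 6: (6.205,-13.351) -> (0.41,-11.798) [heading=345, move]
]
FD 10: (0.41,-11.798) -> (10.069,-14.386) [heading=345, move]
RT 30: heading 345 -> 315
LT 30: heading 315 -> 345
FD 3: (10.069,-14.386) -> (12.967,-15.163) [heading=345, move]
FD 1: (12.967,-15.163) -> (13.933,-15.421) [heading=345, move]
RT 60: heading 345 -> 285
Final: pos=(13.933,-15.421), heading=285, 1 segment(s) drawn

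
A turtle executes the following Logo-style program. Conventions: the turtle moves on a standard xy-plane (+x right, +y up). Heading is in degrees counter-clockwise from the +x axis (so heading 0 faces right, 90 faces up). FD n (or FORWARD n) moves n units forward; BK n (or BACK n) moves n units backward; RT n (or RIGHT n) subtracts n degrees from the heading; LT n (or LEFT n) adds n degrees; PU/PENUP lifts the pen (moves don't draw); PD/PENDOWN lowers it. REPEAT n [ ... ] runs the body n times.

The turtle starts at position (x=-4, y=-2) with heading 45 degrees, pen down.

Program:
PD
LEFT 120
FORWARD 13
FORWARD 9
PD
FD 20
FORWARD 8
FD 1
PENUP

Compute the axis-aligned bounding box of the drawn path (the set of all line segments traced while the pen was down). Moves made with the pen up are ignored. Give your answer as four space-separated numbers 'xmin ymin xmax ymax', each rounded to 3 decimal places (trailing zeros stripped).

Executing turtle program step by step:
Start: pos=(-4,-2), heading=45, pen down
PD: pen down
LT 120: heading 45 -> 165
FD 13: (-4,-2) -> (-16.557,1.365) [heading=165, draw]
FD 9: (-16.557,1.365) -> (-25.25,3.694) [heading=165, draw]
PD: pen down
FD 20: (-25.25,3.694) -> (-44.569,8.87) [heading=165, draw]
FD 8: (-44.569,8.87) -> (-52.296,10.941) [heading=165, draw]
FD 1: (-52.296,10.941) -> (-53.262,11.2) [heading=165, draw]
PU: pen up
Final: pos=(-53.262,11.2), heading=165, 5 segment(s) drawn

Segment endpoints: x in {-53.262, -52.296, -44.569, -25.25, -16.557, -4}, y in {-2, 1.365, 3.694, 8.87, 10.941, 11.2}
xmin=-53.262, ymin=-2, xmax=-4, ymax=11.2

Answer: -53.262 -2 -4 11.2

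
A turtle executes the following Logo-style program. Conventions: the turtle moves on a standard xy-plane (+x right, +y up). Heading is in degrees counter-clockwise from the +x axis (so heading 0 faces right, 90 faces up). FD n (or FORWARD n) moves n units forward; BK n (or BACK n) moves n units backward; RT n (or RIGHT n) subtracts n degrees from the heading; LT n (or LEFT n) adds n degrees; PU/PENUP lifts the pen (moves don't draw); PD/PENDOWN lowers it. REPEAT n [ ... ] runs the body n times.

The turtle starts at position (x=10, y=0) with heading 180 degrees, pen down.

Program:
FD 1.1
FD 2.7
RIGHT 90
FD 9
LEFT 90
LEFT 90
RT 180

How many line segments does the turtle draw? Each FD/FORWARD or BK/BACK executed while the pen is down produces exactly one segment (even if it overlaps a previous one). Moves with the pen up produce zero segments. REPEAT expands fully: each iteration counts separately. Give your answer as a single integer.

Answer: 3

Derivation:
Executing turtle program step by step:
Start: pos=(10,0), heading=180, pen down
FD 1.1: (10,0) -> (8.9,0) [heading=180, draw]
FD 2.7: (8.9,0) -> (6.2,0) [heading=180, draw]
RT 90: heading 180 -> 90
FD 9: (6.2,0) -> (6.2,9) [heading=90, draw]
LT 90: heading 90 -> 180
LT 90: heading 180 -> 270
RT 180: heading 270 -> 90
Final: pos=(6.2,9), heading=90, 3 segment(s) drawn
Segments drawn: 3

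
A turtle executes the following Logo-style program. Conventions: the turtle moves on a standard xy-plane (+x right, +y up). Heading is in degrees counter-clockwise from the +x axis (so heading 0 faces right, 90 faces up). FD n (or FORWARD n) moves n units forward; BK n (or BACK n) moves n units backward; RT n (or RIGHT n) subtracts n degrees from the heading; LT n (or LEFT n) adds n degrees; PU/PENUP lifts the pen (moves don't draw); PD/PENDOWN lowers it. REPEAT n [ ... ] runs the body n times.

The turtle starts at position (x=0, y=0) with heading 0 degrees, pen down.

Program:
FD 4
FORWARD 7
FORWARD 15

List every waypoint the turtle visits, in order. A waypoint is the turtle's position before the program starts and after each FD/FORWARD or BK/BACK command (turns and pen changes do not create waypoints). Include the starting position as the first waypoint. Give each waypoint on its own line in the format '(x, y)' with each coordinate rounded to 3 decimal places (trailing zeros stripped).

Answer: (0, 0)
(4, 0)
(11, 0)
(26, 0)

Derivation:
Executing turtle program step by step:
Start: pos=(0,0), heading=0, pen down
FD 4: (0,0) -> (4,0) [heading=0, draw]
FD 7: (4,0) -> (11,0) [heading=0, draw]
FD 15: (11,0) -> (26,0) [heading=0, draw]
Final: pos=(26,0), heading=0, 3 segment(s) drawn
Waypoints (4 total):
(0, 0)
(4, 0)
(11, 0)
(26, 0)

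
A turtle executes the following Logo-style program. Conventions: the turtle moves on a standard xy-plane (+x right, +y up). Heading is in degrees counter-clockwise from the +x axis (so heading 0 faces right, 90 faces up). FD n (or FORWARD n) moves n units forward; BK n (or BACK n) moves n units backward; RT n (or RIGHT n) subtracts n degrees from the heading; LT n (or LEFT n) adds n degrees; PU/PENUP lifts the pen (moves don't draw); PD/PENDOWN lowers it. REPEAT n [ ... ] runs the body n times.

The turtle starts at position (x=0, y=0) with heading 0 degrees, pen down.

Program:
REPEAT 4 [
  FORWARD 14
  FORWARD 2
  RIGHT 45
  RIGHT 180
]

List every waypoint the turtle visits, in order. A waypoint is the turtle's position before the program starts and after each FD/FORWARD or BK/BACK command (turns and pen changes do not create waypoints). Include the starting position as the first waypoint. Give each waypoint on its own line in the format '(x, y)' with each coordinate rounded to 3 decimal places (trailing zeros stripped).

Executing turtle program step by step:
Start: pos=(0,0), heading=0, pen down
REPEAT 4 [
  -- iteration 1/4 --
  FD 14: (0,0) -> (14,0) [heading=0, draw]
  FD 2: (14,0) -> (16,0) [heading=0, draw]
  RT 45: heading 0 -> 315
  RT 180: heading 315 -> 135
  -- iteration 2/4 --
  FD 14: (16,0) -> (6.101,9.899) [heading=135, draw]
  FD 2: (6.101,9.899) -> (4.686,11.314) [heading=135, draw]
  RT 45: heading 135 -> 90
  RT 180: heading 90 -> 270
  -- iteration 3/4 --
  FD 14: (4.686,11.314) -> (4.686,-2.686) [heading=270, draw]
  FD 2: (4.686,-2.686) -> (4.686,-4.686) [heading=270, draw]
  RT 45: heading 270 -> 225
  RT 180: heading 225 -> 45
  -- iteration 4/4 --
  FD 14: (4.686,-4.686) -> (14.586,5.213) [heading=45, draw]
  FD 2: (14.586,5.213) -> (16,6.627) [heading=45, draw]
  RT 45: heading 45 -> 0
  RT 180: heading 0 -> 180
]
Final: pos=(16,6.627), heading=180, 8 segment(s) drawn
Waypoints (9 total):
(0, 0)
(14, 0)
(16, 0)
(6.101, 9.899)
(4.686, 11.314)
(4.686, -2.686)
(4.686, -4.686)
(14.586, 5.213)
(16, 6.627)

Answer: (0, 0)
(14, 0)
(16, 0)
(6.101, 9.899)
(4.686, 11.314)
(4.686, -2.686)
(4.686, -4.686)
(14.586, 5.213)
(16, 6.627)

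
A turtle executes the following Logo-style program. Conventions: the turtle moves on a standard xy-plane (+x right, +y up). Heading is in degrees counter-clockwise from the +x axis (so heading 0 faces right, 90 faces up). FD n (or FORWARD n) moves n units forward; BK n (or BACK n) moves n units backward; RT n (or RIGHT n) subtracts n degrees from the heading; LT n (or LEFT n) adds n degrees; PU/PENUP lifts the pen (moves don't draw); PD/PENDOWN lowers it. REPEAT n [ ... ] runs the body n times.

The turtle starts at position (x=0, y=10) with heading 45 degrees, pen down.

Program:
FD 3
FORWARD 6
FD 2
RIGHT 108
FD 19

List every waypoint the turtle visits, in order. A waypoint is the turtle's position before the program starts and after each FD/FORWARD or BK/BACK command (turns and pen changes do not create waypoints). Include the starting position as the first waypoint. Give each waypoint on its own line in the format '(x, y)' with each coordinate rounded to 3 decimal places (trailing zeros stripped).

Answer: (0, 10)
(2.121, 12.121)
(6.364, 16.364)
(7.778, 17.778)
(16.404, 0.849)

Derivation:
Executing turtle program step by step:
Start: pos=(0,10), heading=45, pen down
FD 3: (0,10) -> (2.121,12.121) [heading=45, draw]
FD 6: (2.121,12.121) -> (6.364,16.364) [heading=45, draw]
FD 2: (6.364,16.364) -> (7.778,17.778) [heading=45, draw]
RT 108: heading 45 -> 297
FD 19: (7.778,17.778) -> (16.404,0.849) [heading=297, draw]
Final: pos=(16.404,0.849), heading=297, 4 segment(s) drawn
Waypoints (5 total):
(0, 10)
(2.121, 12.121)
(6.364, 16.364)
(7.778, 17.778)
(16.404, 0.849)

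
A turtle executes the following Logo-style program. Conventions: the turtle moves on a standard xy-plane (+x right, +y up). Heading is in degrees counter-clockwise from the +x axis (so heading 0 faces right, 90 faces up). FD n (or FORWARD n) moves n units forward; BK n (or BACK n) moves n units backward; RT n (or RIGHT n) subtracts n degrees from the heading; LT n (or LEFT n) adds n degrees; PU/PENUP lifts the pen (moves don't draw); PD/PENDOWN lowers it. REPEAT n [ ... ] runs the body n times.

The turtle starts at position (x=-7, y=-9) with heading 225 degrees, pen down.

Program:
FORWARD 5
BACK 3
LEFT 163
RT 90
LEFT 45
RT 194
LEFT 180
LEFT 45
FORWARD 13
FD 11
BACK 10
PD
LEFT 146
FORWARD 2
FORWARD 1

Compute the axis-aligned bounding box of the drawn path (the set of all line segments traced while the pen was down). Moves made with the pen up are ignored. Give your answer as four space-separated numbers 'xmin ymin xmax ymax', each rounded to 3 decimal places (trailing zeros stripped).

Executing turtle program step by step:
Start: pos=(-7,-9), heading=225, pen down
FD 5: (-7,-9) -> (-10.536,-12.536) [heading=225, draw]
BK 3: (-10.536,-12.536) -> (-8.414,-10.414) [heading=225, draw]
LT 163: heading 225 -> 28
RT 90: heading 28 -> 298
LT 45: heading 298 -> 343
RT 194: heading 343 -> 149
LT 180: heading 149 -> 329
LT 45: heading 329 -> 14
FD 13: (-8.414,-10.414) -> (4.2,-7.269) [heading=14, draw]
FD 11: (4.2,-7.269) -> (14.873,-4.608) [heading=14, draw]
BK 10: (14.873,-4.608) -> (5.17,-7.027) [heading=14, draw]
PD: pen down
LT 146: heading 14 -> 160
FD 2: (5.17,-7.027) -> (3.291,-6.343) [heading=160, draw]
FD 1: (3.291,-6.343) -> (2.351,-6.001) [heading=160, draw]
Final: pos=(2.351,-6.001), heading=160, 7 segment(s) drawn

Segment endpoints: x in {-10.536, -8.414, -7, 2.351, 3.291, 4.2, 5.17, 14.873}, y in {-12.536, -10.414, -9, -7.269, -7.027, -6.343, -6.001, -4.608}
xmin=-10.536, ymin=-12.536, xmax=14.873, ymax=-4.608

Answer: -10.536 -12.536 14.873 -4.608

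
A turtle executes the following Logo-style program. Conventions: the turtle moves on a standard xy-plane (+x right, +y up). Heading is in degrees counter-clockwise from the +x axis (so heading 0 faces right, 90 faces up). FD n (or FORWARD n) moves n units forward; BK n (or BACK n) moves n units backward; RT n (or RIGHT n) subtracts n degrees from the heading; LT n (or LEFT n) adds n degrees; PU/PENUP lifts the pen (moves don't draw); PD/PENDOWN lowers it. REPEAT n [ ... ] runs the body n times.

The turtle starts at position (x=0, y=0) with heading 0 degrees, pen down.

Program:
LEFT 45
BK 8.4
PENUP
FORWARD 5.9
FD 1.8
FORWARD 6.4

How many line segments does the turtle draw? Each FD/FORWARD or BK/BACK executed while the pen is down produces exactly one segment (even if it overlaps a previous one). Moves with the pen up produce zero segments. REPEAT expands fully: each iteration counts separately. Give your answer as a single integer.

Executing turtle program step by step:
Start: pos=(0,0), heading=0, pen down
LT 45: heading 0 -> 45
BK 8.4: (0,0) -> (-5.94,-5.94) [heading=45, draw]
PU: pen up
FD 5.9: (-5.94,-5.94) -> (-1.768,-1.768) [heading=45, move]
FD 1.8: (-1.768,-1.768) -> (-0.495,-0.495) [heading=45, move]
FD 6.4: (-0.495,-0.495) -> (4.031,4.031) [heading=45, move]
Final: pos=(4.031,4.031), heading=45, 1 segment(s) drawn
Segments drawn: 1

Answer: 1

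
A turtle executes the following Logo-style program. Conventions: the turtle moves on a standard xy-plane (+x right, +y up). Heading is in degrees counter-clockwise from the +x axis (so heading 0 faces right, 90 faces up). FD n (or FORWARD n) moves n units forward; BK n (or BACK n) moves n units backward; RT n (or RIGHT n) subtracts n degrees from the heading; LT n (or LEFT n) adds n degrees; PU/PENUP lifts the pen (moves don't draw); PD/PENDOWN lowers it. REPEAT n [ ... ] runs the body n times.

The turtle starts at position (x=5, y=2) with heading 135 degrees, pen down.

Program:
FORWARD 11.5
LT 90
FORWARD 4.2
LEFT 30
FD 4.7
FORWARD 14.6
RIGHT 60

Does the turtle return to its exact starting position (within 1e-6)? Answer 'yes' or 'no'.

Executing turtle program step by step:
Start: pos=(5,2), heading=135, pen down
FD 11.5: (5,2) -> (-3.132,10.132) [heading=135, draw]
LT 90: heading 135 -> 225
FD 4.2: (-3.132,10.132) -> (-6.102,7.162) [heading=225, draw]
LT 30: heading 225 -> 255
FD 4.7: (-6.102,7.162) -> (-7.318,2.622) [heading=255, draw]
FD 14.6: (-7.318,2.622) -> (-11.097,-11.48) [heading=255, draw]
RT 60: heading 255 -> 195
Final: pos=(-11.097,-11.48), heading=195, 4 segment(s) drawn

Start position: (5, 2)
Final position: (-11.097, -11.48)
Distance = 20.996; >= 1e-6 -> NOT closed

Answer: no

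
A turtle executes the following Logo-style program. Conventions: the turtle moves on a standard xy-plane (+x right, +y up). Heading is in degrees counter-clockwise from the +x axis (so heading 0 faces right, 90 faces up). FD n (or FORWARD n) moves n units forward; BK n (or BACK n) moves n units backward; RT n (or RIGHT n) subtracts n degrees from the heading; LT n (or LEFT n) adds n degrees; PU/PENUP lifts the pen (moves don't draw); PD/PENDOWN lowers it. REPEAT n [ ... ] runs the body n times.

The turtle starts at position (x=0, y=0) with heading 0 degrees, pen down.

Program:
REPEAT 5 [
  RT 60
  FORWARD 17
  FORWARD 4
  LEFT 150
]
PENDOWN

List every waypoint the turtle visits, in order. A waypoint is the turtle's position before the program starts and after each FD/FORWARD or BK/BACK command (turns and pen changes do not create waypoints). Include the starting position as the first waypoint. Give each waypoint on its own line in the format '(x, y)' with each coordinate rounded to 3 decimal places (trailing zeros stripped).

Answer: (0, 0)
(8.5, -14.722)
(10.5, -18.187)
(25.222, -9.687)
(28.687, -7.687)
(20.187, 7.036)
(18.187, 10.5)
(3.464, 2)
(0, 0)
(8.5, -14.722)
(10.5, -18.187)

Derivation:
Executing turtle program step by step:
Start: pos=(0,0), heading=0, pen down
REPEAT 5 [
  -- iteration 1/5 --
  RT 60: heading 0 -> 300
  FD 17: (0,0) -> (8.5,-14.722) [heading=300, draw]
  FD 4: (8.5,-14.722) -> (10.5,-18.187) [heading=300, draw]
  LT 150: heading 300 -> 90
  -- iteration 2/5 --
  RT 60: heading 90 -> 30
  FD 17: (10.5,-18.187) -> (25.222,-9.687) [heading=30, draw]
  FD 4: (25.222,-9.687) -> (28.687,-7.687) [heading=30, draw]
  LT 150: heading 30 -> 180
  -- iteration 3/5 --
  RT 60: heading 180 -> 120
  FD 17: (28.687,-7.687) -> (20.187,7.036) [heading=120, draw]
  FD 4: (20.187,7.036) -> (18.187,10.5) [heading=120, draw]
  LT 150: heading 120 -> 270
  -- iteration 4/5 --
  RT 60: heading 270 -> 210
  FD 17: (18.187,10.5) -> (3.464,2) [heading=210, draw]
  FD 4: (3.464,2) -> (0,0) [heading=210, draw]
  LT 150: heading 210 -> 0
  -- iteration 5/5 --
  RT 60: heading 0 -> 300
  FD 17: (0,0) -> (8.5,-14.722) [heading=300, draw]
  FD 4: (8.5,-14.722) -> (10.5,-18.187) [heading=300, draw]
  LT 150: heading 300 -> 90
]
PD: pen down
Final: pos=(10.5,-18.187), heading=90, 10 segment(s) drawn
Waypoints (11 total):
(0, 0)
(8.5, -14.722)
(10.5, -18.187)
(25.222, -9.687)
(28.687, -7.687)
(20.187, 7.036)
(18.187, 10.5)
(3.464, 2)
(0, 0)
(8.5, -14.722)
(10.5, -18.187)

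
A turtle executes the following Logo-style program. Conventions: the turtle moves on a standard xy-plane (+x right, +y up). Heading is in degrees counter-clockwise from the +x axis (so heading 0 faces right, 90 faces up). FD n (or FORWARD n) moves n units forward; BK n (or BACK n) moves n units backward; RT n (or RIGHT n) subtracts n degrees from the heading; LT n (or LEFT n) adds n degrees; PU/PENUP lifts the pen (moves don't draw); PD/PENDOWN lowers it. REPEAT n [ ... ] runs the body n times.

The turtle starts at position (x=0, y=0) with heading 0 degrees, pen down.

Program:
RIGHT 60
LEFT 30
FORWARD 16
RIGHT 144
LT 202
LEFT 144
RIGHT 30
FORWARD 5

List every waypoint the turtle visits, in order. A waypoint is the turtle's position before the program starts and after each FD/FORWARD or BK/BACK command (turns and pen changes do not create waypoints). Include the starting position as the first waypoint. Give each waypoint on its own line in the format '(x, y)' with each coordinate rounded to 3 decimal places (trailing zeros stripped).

Answer: (0, 0)
(13.856, -8)
(9.916, -4.922)

Derivation:
Executing turtle program step by step:
Start: pos=(0,0), heading=0, pen down
RT 60: heading 0 -> 300
LT 30: heading 300 -> 330
FD 16: (0,0) -> (13.856,-8) [heading=330, draw]
RT 144: heading 330 -> 186
LT 202: heading 186 -> 28
LT 144: heading 28 -> 172
RT 30: heading 172 -> 142
FD 5: (13.856,-8) -> (9.916,-4.922) [heading=142, draw]
Final: pos=(9.916,-4.922), heading=142, 2 segment(s) drawn
Waypoints (3 total):
(0, 0)
(13.856, -8)
(9.916, -4.922)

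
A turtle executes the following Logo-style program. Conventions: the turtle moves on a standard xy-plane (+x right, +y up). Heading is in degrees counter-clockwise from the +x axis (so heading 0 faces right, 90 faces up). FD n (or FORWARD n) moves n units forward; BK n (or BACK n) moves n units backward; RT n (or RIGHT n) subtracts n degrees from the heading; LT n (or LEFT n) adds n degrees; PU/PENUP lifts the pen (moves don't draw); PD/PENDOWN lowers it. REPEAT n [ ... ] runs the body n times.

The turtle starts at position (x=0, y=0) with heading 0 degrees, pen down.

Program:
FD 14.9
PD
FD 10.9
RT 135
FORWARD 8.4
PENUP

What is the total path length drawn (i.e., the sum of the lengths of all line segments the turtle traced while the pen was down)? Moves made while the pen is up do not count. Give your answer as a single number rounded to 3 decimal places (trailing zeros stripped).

Executing turtle program step by step:
Start: pos=(0,0), heading=0, pen down
FD 14.9: (0,0) -> (14.9,0) [heading=0, draw]
PD: pen down
FD 10.9: (14.9,0) -> (25.8,0) [heading=0, draw]
RT 135: heading 0 -> 225
FD 8.4: (25.8,0) -> (19.86,-5.94) [heading=225, draw]
PU: pen up
Final: pos=(19.86,-5.94), heading=225, 3 segment(s) drawn

Segment lengths:
  seg 1: (0,0) -> (14.9,0), length = 14.9
  seg 2: (14.9,0) -> (25.8,0), length = 10.9
  seg 3: (25.8,0) -> (19.86,-5.94), length = 8.4
Total = 34.2

Answer: 34.2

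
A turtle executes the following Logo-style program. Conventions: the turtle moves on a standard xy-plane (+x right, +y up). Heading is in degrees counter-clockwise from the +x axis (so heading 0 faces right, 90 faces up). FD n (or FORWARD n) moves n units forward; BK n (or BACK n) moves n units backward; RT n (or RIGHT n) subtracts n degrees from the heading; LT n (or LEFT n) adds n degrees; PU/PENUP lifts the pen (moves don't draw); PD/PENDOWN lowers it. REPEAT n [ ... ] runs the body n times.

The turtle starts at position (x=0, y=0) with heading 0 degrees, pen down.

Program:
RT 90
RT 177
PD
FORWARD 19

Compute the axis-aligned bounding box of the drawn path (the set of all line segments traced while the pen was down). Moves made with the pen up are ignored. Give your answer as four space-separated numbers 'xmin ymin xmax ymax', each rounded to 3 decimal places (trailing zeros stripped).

Answer: -0.994 0 0 18.974

Derivation:
Executing turtle program step by step:
Start: pos=(0,0), heading=0, pen down
RT 90: heading 0 -> 270
RT 177: heading 270 -> 93
PD: pen down
FD 19: (0,0) -> (-0.994,18.974) [heading=93, draw]
Final: pos=(-0.994,18.974), heading=93, 1 segment(s) drawn

Segment endpoints: x in {-0.994, 0}, y in {0, 18.974}
xmin=-0.994, ymin=0, xmax=0, ymax=18.974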